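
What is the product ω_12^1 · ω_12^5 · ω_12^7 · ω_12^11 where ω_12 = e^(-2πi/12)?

The primitive 12th roots of unity are ω_12^k for k coprime to 12: k ∈ {1, 5, 7, 11}
Their product equals the constant term of the cyclotomic polynomial Φ_12(x) up to sign.
For n ≥ 3, the product of all primitive nth roots of unity is 1. (For n=1 it is 1; for n=2 it is -1.)

1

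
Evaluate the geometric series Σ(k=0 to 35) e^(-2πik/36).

Sum of all nth roots of unity equals 0 for n > 1 (geometric series with r ≠ 1).

0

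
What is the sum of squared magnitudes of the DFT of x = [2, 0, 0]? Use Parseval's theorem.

Parseval: Σ|x[n]|² = (1/N)Σ|X[k]|², so Σ|X[k]|² = N·Σ|x[n]|² = 3·4.0000

Σ|X[k]|² = N·Σ|x[n]|² = 3·4.0000 = 12.0000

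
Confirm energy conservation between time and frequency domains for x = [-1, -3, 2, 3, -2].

Time domain:
Σ|x[n]|² = |-1|² + |-3|² + |2|² + |3|² + |-2|² = 27.0000

Frequency domain:
(1/5)Σ|X[k]|² = (1/5)(|-1|² + |-6.5902+1.5388i|² + |4.5902-0.3633i|² + |4.5902+0.3633i|² + |-6.5902-1.5388i|²) = (1/5)·135.0000 = 27.0000

Both sides agree, confirming Parseval's theorem.

Σ|x[n]|² = (1/N)Σ|X[k]|² = 27.0000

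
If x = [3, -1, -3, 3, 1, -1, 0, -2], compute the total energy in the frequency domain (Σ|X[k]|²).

Parseval: Σ|x[n]|² = (1/N)Σ|X[k]|², so Σ|X[k]|² = N·Σ|x[n]|² = 8·34.0000

Σ|X[k]|² = N·Σ|x[n]|² = 8·34.0000 = 272.0000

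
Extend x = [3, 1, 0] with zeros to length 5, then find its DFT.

Original 3-point DFT: [4, 2.5000-0.8660i, 2.5000+0.8660i]
Zero-padded 5-point DFT provides frequency interpolation.

DFT_5([x, 0, ...]) = [4, 3.3090-0.9511i, 2.1910-0.5878i, 2.1910+0.5878i, 3.3090+0.9511i]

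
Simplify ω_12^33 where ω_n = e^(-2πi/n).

Since ω_12^12 = 1, powers reduce modulo 12.
33 mod 12 = 9
So ω_12^33 = ω_12^9 = e^(-2πi·9/12)

ω_12^33 = ω_12^9 = 1i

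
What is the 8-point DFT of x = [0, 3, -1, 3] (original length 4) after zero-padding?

Original 4-point DFT: [5, 1, -7, 1]
Zero-padded 8-point DFT provides frequency interpolation.

DFT_8([x, 0, ...]) = [5, -3.2426i, 1, -5.2426i, -7, 5.2426i, 1, 3.2426i]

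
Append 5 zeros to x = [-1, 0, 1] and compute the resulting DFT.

Original 3-point DFT: [0, -1.5000+0.8660i, -1.5000-0.8660i]
Zero-padded 8-point DFT provides frequency interpolation.

DFT_8([x, 0, ...]) = [0, -1-1i, -2, -1+1i, 0, -1-1i, -2, -1+1i]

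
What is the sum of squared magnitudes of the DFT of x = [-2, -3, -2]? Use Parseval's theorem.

Parseval: Σ|x[n]|² = (1/N)Σ|X[k]|², so Σ|X[k]|² = N·Σ|x[n]|² = 3·17.0000

Σ|X[k]|² = N·Σ|x[n]|² = 3·17.0000 = 51.0000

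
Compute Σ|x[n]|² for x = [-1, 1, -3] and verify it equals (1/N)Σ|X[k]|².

Time domain:
Σ|x[n]|² = |-1|² + |1|² + |-3|² = 11.0000

Frequency domain:
(1/3)Σ|X[k]|² = (1/3)(|-3|² + |-3.4641i|² + |3.4641i|²) = (1/3)·33.0000 = 11.0000

Both sides agree, confirming Parseval's theorem.

Σ|x[n]|² = (1/N)Σ|X[k]|² = 11.0000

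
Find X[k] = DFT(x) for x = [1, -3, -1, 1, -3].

X[k] = Σ(n=0 to 4) x[n] · ω_5^(nk)
where ω_5 = e^(-2πi/5)

Computing each X[k]:
X[0] = -5
X[1] = -0.8541+1.1756i
X[2] = 5.8541-1.9021i
X[3] = 5.8541+1.9021i
X[4] = -0.8541-1.1756i

X = [-5, -0.8541+1.1756i, 5.8541-1.9021i, 5.8541+1.9021i, -0.8541-1.1756i]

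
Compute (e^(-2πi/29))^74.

Since ω_29^29 = 1, powers reduce modulo 29.
74 mod 29 = 16
So ω_29^74 = ω_29^16 = e^(-2πi·16/29)

ω_29^74 = ω_29^16 = -0.9477+0.3193i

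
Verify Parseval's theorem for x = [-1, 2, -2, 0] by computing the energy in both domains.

Time domain:
Σ|x[n]|² = |-1|² + |2|² + |-2|² + |0|² = 9.0000

Frequency domain:
(1/4)Σ|X[k]|² = (1/4)(|-1|² + |1-2i|² + |-5|² + |1+2i|²) = (1/4)·36.0000 = 9.0000

Both sides agree, confirming Parseval's theorem.

Σ|x[n]|² = (1/N)Σ|X[k]|² = 9.0000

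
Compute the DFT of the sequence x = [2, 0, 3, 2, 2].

X[k] = Σ(n=0 to 4) x[n] · ω_5^(nk)
where ω_5 = e^(-2πi/5)

Computing each X[k]:
X[0] = 9
X[1] = -1.4271+1.3143i
X[2] = 1.9271+2.1266i
X[3] = 1.9271-2.1266i
X[4] = -1.4271-1.3143i

X = [9, -1.4271+1.3143i, 1.9271+2.1266i, 1.9271-2.1266i, -1.4271-1.3143i]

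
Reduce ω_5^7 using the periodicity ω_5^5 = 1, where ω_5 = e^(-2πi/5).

Since ω_5^5 = 1, powers reduce modulo 5.
7 mod 5 = 2
So ω_5^7 = ω_5^2 = e^(-2πi·2/5)

ω_5^7 = ω_5^2 = -0.8090-0.5878i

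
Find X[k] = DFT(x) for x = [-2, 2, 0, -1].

X[k] = Σ(n=0 to 3) x[n] · ω_4^(nk)
where ω_4 = e^(-2πi/4)

Computing each X[k]:
X[0] = -1
X[1] = -2-3i
X[2] = -3
X[3] = -2+3i

X = [-1, -2-3i, -3, -2+3i]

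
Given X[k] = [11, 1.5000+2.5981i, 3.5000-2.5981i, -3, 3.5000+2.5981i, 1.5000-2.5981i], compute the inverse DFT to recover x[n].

x[n] = (1/6) Σ(k=0 to 5) X[k] · e^(2πikn/6)

Computing each x[n]:
x[0] = 3
x[1] = 2
x[2] = -1
x[3] = 3
x[4] = 2
x[5] = 2

x = [3, 2, -1, 3, 2, 2]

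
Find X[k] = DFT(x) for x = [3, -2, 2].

X[k] = Σ(n=0 to 2) x[n] · ω_3^(nk)
where ω_3 = e^(-2πi/3)

Computing each X[k]:
X[0] = 3
X[1] = 3.0000+3.4641i
X[2] = 3.0000-3.4641i

X = [3, 3.0000+3.4641i, 3.0000-3.4641i]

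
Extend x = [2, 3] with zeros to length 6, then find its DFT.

Original 2-point DFT: [5, -1]
Zero-padded 6-point DFT provides frequency interpolation.

DFT_6([x, 0, ...]) = [5, 3.5000-2.5981i, 0.5000-2.5981i, -1, 0.5000+2.5981i, 3.5000+2.5981i]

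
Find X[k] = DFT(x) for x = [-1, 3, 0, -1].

X[k] = Σ(n=0 to 3) x[n] · ω_4^(nk)
where ω_4 = e^(-2πi/4)

Computing each X[k]:
X[0] = 1
X[1] = -1-4i
X[2] = -3
X[3] = -1+4i

X = [1, -1-4i, -3, -1+4i]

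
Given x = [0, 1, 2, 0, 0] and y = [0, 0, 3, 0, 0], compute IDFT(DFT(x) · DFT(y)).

(x ⊛ y)[n] = Σ(m=0 to 4) x[m] · y[(n-m) mod 5]

Computing each output sample:
(x ⊛ y)[0] = 0
(x ⊛ y)[1] = 0
(x ⊛ y)[2] = 0
(x ⊛ y)[3] = 3
(x ⊛ y)[4] = 6

x ⊛ y = [0, 0, 0, 3, 6]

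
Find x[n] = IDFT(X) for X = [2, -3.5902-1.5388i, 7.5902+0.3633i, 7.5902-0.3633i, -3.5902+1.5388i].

x[n] = (1/5) Σ(k=0 to 4) X[k] · e^(2πikn/5)

Computing each x[n]:
x[0] = 2
x[1] = -2
x[2] = 3
x[3] = 2
x[4] = -3

x = [2, -2, 3, 2, -3]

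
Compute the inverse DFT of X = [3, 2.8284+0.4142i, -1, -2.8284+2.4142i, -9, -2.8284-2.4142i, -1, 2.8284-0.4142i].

x[n] = (1/8) Σ(k=0 to 7) X[k] · e^(2πikn/8)

Computing each x[n]:
x[0] = -1
x[1] = 2
x[2] = 0
x[3] = 0
x[4] = -1
x[5] = 1
x[6] = -1
x[7] = 3

x = [-1, 2, 0, 0, -1, 1, -1, 3]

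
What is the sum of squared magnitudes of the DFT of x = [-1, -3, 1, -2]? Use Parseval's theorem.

Parseval: Σ|x[n]|² = (1/N)Σ|X[k]|², so Σ|X[k]|² = N·Σ|x[n]|² = 4·15.0000

Σ|X[k]|² = N·Σ|x[n]|² = 4·15.0000 = 60.0000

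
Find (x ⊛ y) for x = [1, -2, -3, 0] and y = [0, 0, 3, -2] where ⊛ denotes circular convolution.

(x ⊛ y)[n] = Σ(m=0 to 3) x[m] · y[(n-m) mod 4]

Computing each output sample:
(x ⊛ y)[0] = -5
(x ⊛ y)[1] = 6
(x ⊛ y)[2] = 3
(x ⊛ y)[3] = -8

x ⊛ y = [-5, 6, 3, -8]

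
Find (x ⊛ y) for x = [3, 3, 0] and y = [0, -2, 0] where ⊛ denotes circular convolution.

(x ⊛ y)[n] = Σ(m=0 to 2) x[m] · y[(n-m) mod 3]

Computing each output sample:
(x ⊛ y)[0] = 0
(x ⊛ y)[1] = -6
(x ⊛ y)[2] = -6

x ⊛ y = [0, -6, -6]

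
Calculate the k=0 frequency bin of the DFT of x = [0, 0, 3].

X[0] = Σ(n=0 to 2) x[n] · ω_3^0 = Σ x[n]
= (0) + (0) + (3)

X[0] = 3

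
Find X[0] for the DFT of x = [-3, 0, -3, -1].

X[0] = Σ(n=0 to 3) x[n] · ω_4^0 = Σ x[n]
= (-3) + (0) + (-3) + (-1)

X[0] = -7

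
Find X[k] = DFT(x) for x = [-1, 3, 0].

X[k] = Σ(n=0 to 2) x[n] · ω_3^(nk)
where ω_3 = e^(-2πi/3)

Computing each X[k]:
X[0] = 2
X[1] = -2.5000-2.5981i
X[2] = -2.5000+2.5981i

X = [2, -2.5000-2.5981i, -2.5000+2.5981i]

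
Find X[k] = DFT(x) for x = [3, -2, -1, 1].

X[k] = Σ(n=0 to 3) x[n] · ω_4^(nk)
where ω_4 = e^(-2πi/4)

Computing each X[k]:
X[0] = 1
X[1] = 4+3i
X[2] = 3
X[3] = 4-3i

X = [1, 4+3i, 3, 4-3i]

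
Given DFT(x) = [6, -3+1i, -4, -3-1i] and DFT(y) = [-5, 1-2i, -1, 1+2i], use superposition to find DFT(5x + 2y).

By linearity: DFT(5x + 2y) = 5·DFT(x) + 2·DFT(y)
= 5·[6, -3+1i, -4, -3-1i] + 2·[-5, 1-2i, -1, 1+2i]

Computing element-wise:
Z[0] = 5·(6) + 2·(-5) = 20
Z[1] = 5·(-3+1i) + 2·(1-2i) = -13+1i
Z[2] = 5·(-4) + 2·(-1) = -22
Z[3] = 5·(-3-1i) + 2·(1+2i) = -13-1i

DFT(5x + 2y) = 5·X + 2·Y = [20, -13+1i, -22, -13-1i]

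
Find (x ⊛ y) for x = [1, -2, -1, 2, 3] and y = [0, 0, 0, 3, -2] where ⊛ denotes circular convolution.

(x ⊛ y)[n] = Σ(m=0 to 4) x[m] · y[(n-m) mod 5]

Computing each output sample:
(x ⊛ y)[0] = 1
(x ⊛ y)[1] = 8
(x ⊛ y)[2] = 5
(x ⊛ y)[3] = -3
(x ⊛ y)[4] = -8

x ⊛ y = [1, 8, 5, -3, -8]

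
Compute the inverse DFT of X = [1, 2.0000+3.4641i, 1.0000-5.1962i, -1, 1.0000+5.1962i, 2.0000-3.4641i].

x[n] = (1/6) Σ(k=0 to 5) X[k] · e^(2πikn/6)

Computing each x[n]:
x[0] = 1
x[1] = 1
x[2] = -3
x[3] = 0
x[4] = 2
x[5] = 0

x = [1, 1, -3, 0, 2, 0]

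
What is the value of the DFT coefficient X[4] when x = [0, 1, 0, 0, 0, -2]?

X[4] = Σ(n=0 to 5) x[n] · ω_6^(4n) where ω_6 = e^(-2πi/6)
= (0)·ω_6^0 + (1)·ω_6^4 + (0)·ω_6^8 + (0)·ω_6^12 + (0)·ω_6^16 + (-2)·ω_6^20

X[4] = 0.5000+2.5981i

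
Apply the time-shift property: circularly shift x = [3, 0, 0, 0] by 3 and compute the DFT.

Time shift by 3: X_shifted[k] = ω_4^(3k) · X[k]
Shifted x = [0, 0, 0, 3]

DFT(x[n-3]) = [3, 3i, -3, -3i]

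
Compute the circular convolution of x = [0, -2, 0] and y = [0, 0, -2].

(x ⊛ y)[n] = Σ(m=0 to 2) x[m] · y[(n-m) mod 3]

Computing each output sample:
(x ⊛ y)[0] = 4
(x ⊛ y)[1] = 0
(x ⊛ y)[2] = 0

x ⊛ y = [4, 0, 0]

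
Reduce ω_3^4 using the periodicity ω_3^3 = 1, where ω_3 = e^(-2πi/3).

Since ω_3^3 = 1, powers reduce modulo 3.
4 mod 3 = 1
So ω_3^4 = ω_3^1 = e^(-2πi·1/3)

ω_3^4 = ω_3^1 = -0.5000-0.8660i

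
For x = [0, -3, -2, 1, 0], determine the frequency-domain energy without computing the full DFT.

Parseval: Σ|x[n]|² = (1/N)Σ|X[k]|², so Σ|X[k]|² = N·Σ|x[n]|² = 5·14.0000

Σ|X[k]|² = N·Σ|x[n]|² = 5·14.0000 = 70.0000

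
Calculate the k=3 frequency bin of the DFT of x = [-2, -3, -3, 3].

X[3] = Σ(n=0 to 3) x[n] · ω_4^(3n) where ω_4 = e^(-2πi/4)
= (-2)·ω_4^0 + (-3)·ω_4^3 + (-3)·ω_4^6 + (3)·ω_4^9

X[3] = 1-6i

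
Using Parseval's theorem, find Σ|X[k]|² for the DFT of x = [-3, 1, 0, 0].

Parseval: Σ|x[n]|² = (1/N)Σ|X[k]|², so Σ|X[k]|² = N·Σ|x[n]|² = 4·10.0000

Σ|X[k]|² = N·Σ|x[n]|² = 4·10.0000 = 40.0000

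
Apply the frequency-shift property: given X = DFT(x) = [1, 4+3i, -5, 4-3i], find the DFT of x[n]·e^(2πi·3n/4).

Modulation property: DFT(ω_4^(-3n)·x[n]) = X[(k-3) mod 4], so circularly shift X by 3 positions.

X[k-3] = [4+3i, -5, 4-3i, 1]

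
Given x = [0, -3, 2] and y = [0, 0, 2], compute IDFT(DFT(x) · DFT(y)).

(x ⊛ y)[n] = Σ(m=0 to 2) x[m] · y[(n-m) mod 3]

Computing each output sample:
(x ⊛ y)[0] = -6
(x ⊛ y)[1] = 4
(x ⊛ y)[2] = 0

x ⊛ y = [-6, 4, 0]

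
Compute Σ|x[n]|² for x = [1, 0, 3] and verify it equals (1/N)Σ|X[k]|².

Time domain:
Σ|x[n]|² = |1|² + |0|² + |3|² = 10.0000

Frequency domain:
(1/3)Σ|X[k]|² = (1/3)(|4|² + |-0.5000+2.5981i|² + |-0.5000-2.5981i|²) = (1/3)·30.0000 = 10.0000

Both sides agree, confirming Parseval's theorem.

Σ|x[n]|² = (1/N)Σ|X[k]|² = 10.0000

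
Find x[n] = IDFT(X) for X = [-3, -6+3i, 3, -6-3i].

x[n] = (1/4) Σ(k=0 to 3) X[k] · e^(2πikn/4)

Computing each x[n]:
x[0] = -3
x[1] = -3
x[2] = 3
x[3] = 0

x = [-3, -3, 3, 0]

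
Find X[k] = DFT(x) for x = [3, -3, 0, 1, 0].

X[k] = Σ(n=0 to 4) x[n] · ω_5^(nk)
where ω_5 = e^(-2πi/5)

Computing each X[k]:
X[0] = 1
X[1] = 1.2639+3.4410i
X[2] = 5.7361+0.8123i
X[3] = 5.7361-0.8123i
X[4] = 1.2639-3.4410i

X = [1, 1.2639+3.4410i, 5.7361+0.8123i, 5.7361-0.8123i, 1.2639-3.4410i]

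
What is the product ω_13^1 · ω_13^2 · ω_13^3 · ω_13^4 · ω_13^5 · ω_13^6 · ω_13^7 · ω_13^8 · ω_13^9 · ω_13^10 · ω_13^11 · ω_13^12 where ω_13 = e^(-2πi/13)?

The primitive 13th roots of unity are ω_13^k for k coprime to 13: k ∈ {1, 2, 3, 4, 5, 6, 7, 8, 9, 10, 11, 12}
Their product equals the constant term of the cyclotomic polynomial Φ_13(x) up to sign.
For n ≥ 3, the product of all primitive nth roots of unity is 1. (For n=1 it is 1; for n=2 it is -1.)

1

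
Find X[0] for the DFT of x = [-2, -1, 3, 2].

X[0] = Σ(n=0 to 3) x[n] · ω_4^0 = Σ x[n]
= (-2) + (-1) + (3) + (2)

X[0] = 2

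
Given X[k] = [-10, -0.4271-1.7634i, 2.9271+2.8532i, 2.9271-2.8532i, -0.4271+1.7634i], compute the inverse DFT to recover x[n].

x[n] = (1/5) Σ(k=0 to 4) X[k] · e^(2πikn/5)

Computing each x[n]:
x[0] = -1
x[1] = -3
x[2] = 0
x[3] = -3
x[4] = -3

x = [-1, -3, 0, -3, -3]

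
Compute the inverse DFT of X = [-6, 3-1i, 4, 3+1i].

x[n] = (1/4) Σ(k=0 to 3) X[k] · e^(2πikn/4)

Computing each x[n]:
x[0] = 1
x[1] = -2
x[2] = -2
x[3] = -3

x = [1, -2, -2, -3]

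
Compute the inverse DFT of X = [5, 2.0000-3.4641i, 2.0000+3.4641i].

x[n] = (1/3) Σ(k=0 to 2) X[k] · e^(2πikn/3)

Computing each x[n]:
x[0] = 3
x[1] = 3
x[2] = -1

x = [3, 3, -1]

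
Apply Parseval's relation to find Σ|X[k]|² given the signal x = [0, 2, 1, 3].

Parseval: Σ|x[n]|² = (1/N)Σ|X[k]|², so Σ|X[k]|² = N·Σ|x[n]|² = 4·14.0000

Σ|X[k]|² = N·Σ|x[n]|² = 4·14.0000 = 56.0000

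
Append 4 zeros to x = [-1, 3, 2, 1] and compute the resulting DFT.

Original 4-point DFT: [5, -3-2i, -3, -3+2i]
Zero-padded 8-point DFT provides frequency interpolation.

DFT_8([x, 0, ...]) = [5, 0.4142-4.8284i, -3-2i, -2.4142-0.8284i, -3, -2.4142+0.8284i, -3+2i, 0.4142+4.8284i]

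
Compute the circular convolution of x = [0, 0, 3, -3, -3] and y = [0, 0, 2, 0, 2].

(x ⊛ y)[n] = Σ(m=0 to 4) x[m] · y[(n-m) mod 5]

Computing each output sample:
(x ⊛ y)[0] = -6
(x ⊛ y)[1] = 0
(x ⊛ y)[2] = -6
(x ⊛ y)[3] = -6
(x ⊛ y)[4] = 6

x ⊛ y = [-6, 0, -6, -6, 6]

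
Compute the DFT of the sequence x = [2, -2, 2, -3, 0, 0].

X[k] = Σ(n=0 to 5) x[n] · ω_6^(nk)
where ω_6 = e^(-2πi/6)

Computing each X[k]:
X[0] = -1
X[1] = 3
X[2] = -1.0000+3.4641i
X[3] = 9
X[4] = -1.0000-3.4641i
X[5] = 3

X = [-1, 3, -1.0000+3.4641i, 9, -1.0000-3.4641i, 3]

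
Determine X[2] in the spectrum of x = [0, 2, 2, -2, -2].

X[2] = Σ(n=0 to 4) x[n] · ω_5^(2n) where ω_5 = e^(-2πi/5)
= (0)·ω_5^0 + (2)·ω_5^2 + (2)·ω_5^4 + (-2)·ω_5^6 + (-2)·ω_5^8

X[2] = 1.4531i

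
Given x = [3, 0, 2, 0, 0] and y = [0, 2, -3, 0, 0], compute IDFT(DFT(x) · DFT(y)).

(x ⊛ y)[n] = Σ(m=0 to 4) x[m] · y[(n-m) mod 5]

Computing each output sample:
(x ⊛ y)[0] = 0
(x ⊛ y)[1] = 6
(x ⊛ y)[2] = -9
(x ⊛ y)[3] = 4
(x ⊛ y)[4] = -6

x ⊛ y = [0, 6, -9, 4, -6]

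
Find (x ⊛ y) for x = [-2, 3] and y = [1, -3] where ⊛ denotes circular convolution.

(x ⊛ y)[n] = Σ(m=0 to 1) x[m] · y[(n-m) mod 2]

Computing each output sample:
(x ⊛ y)[0] = -11
(x ⊛ y)[1] = 9

x ⊛ y = [-11, 9]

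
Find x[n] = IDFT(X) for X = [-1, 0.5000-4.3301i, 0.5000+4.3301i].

x[n] = (1/3) Σ(k=0 to 2) X[k] · e^(2πikn/3)

Computing each x[n]:
x[0] = 0
x[1] = 2
x[2] = -3

x = [0, 2, -3]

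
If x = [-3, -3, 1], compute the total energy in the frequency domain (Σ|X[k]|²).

Parseval: Σ|x[n]|² = (1/N)Σ|X[k]|², so Σ|X[k]|² = N·Σ|x[n]|² = 3·19.0000

Σ|X[k]|² = N·Σ|x[n]|² = 3·19.0000 = 57.0000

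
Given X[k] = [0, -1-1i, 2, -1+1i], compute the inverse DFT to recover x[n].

x[n] = (1/4) Σ(k=0 to 3) X[k] · e^(2πikn/4)

Computing each x[n]:
x[0] = 0
x[1] = 0
x[2] = 1
x[3] = -1

x = [0, 0, 1, -1]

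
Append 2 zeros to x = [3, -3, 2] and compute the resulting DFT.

Original 3-point DFT: [2, 3.5000+4.3301i, 3.5000-4.3301i]
Zero-padded 5-point DFT provides frequency interpolation.

DFT_5([x, 0, ...]) = [2, 0.4549+1.6776i, 6.0451+3.6655i, 6.0451-3.6655i, 0.4549-1.6776i]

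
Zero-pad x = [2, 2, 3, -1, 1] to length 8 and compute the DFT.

Original 5-point DFT: [7, 1.3090-3.3022i, 0.1910+3.2164i, 0.1910-3.2164i, 1.3090+3.3022i]
Zero-padded 8-point DFT provides frequency interpolation.

DFT_8([x, 0, ...]) = [7, 3.1213-3.7071i, -3i, -1.1213+2.2929i, 5, -1.1213-2.2929i, 3i, 3.1213+3.7071i]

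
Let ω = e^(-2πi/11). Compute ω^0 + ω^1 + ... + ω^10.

Sum of all nth roots of unity equals 0 for n > 1 (geometric series with r ≠ 1).

0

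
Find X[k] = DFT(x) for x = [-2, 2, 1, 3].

X[k] = Σ(n=0 to 3) x[n] · ω_4^(nk)
where ω_4 = e^(-2πi/4)

Computing each X[k]:
X[0] = 4
X[1] = -3+1i
X[2] = -6
X[3] = -3-1i

X = [4, -3+1i, -6, -3-1i]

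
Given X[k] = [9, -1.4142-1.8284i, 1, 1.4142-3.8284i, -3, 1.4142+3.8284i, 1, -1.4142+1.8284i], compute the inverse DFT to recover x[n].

x[n] = (1/8) Σ(k=0 to 7) X[k] · e^(2πikn/8)

Computing each x[n]:
x[0] = 1
x[1] = 2
x[2] = 0
x[3] = 3
x[4] = 1
x[5] = 1
x[6] = 1
x[7] = 0

x = [1, 2, 0, 3, 1, 1, 1, 0]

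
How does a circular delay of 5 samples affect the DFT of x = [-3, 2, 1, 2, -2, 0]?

Time shift by 5: X_shifted[k] = ω_6^(5k) · X[k]
Shifted x = [2, 1, 2, -2, 0, -3]

DFT(x[n-5]) = [0, 2.0000-5.1962i, -1.7321i, 8, 1.7321i, 2.0000+5.1962i]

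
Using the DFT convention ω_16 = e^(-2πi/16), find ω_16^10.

ω_16^10 = e^(-2πi·10/16)
= cos(-2π·10/16) + i·sin(-2π·10/16)
= cos(-20π/16) + i·sin(-20π/16)

ω_16^10 = cos(-20π/16) + i·sin(-20π/16) = -0.7071+0.7071i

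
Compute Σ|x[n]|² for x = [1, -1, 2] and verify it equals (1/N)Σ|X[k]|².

Time domain:
Σ|x[n]|² = |1|² + |-1|² + |2|² = 6.0000

Frequency domain:
(1/3)Σ|X[k]|² = (1/3)(|2|² + |0.5000+2.5981i|² + |0.5000-2.5981i|²) = (1/3)·18.0000 = 6.0000

Both sides agree, confirming Parseval's theorem.

Σ|x[n]|² = (1/N)Σ|X[k]|² = 6.0000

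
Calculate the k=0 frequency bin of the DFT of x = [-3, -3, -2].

X[0] = Σ(n=0 to 2) x[n] · ω_3^0 = Σ x[n]
= (-3) + (-3) + (-2)

X[0] = -8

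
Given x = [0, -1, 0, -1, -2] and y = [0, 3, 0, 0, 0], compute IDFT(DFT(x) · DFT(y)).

(x ⊛ y)[n] = Σ(m=0 to 4) x[m] · y[(n-m) mod 5]

Computing each output sample:
(x ⊛ y)[0] = -6
(x ⊛ y)[1] = 0
(x ⊛ y)[2] = -3
(x ⊛ y)[3] = 0
(x ⊛ y)[4] = -3

x ⊛ y = [-6, 0, -3, 0, -3]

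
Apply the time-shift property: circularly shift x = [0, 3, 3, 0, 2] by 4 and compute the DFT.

Time shift by 4: X_shifted[k] = ω_5^(4k) · X[k]
Shifted x = [3, 3, 0, 2, 0]

DFT(x[n-4]) = [8, 2.3090-1.6776i, 1.1910-3.6655i, 1.1910+3.6655i, 2.3090+1.6776i]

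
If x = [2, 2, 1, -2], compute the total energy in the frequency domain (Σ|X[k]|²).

Parseval: Σ|x[n]|² = (1/N)Σ|X[k]|², so Σ|X[k]|² = N·Σ|x[n]|² = 4·13.0000

Σ|X[k]|² = N·Σ|x[n]|² = 4·13.0000 = 52.0000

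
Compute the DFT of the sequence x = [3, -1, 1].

X[k] = Σ(n=0 to 2) x[n] · ω_3^(nk)
where ω_3 = e^(-2πi/3)

Computing each X[k]:
X[0] = 3
X[1] = 3.0000+1.7321i
X[2] = 3.0000-1.7321i

X = [3, 3.0000+1.7321i, 3.0000-1.7321i]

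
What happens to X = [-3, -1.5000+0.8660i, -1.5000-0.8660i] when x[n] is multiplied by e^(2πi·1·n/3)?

Modulation property: DFT(ω_3^(-1n)·x[n]) = X[(k-1) mod 3], so circularly shift X by 1 positions.

X[k-1] = [-1.5000-0.8660i, -3, -1.5000+0.8660i]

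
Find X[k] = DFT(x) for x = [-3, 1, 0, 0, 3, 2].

X[k] = Σ(n=0 to 5) x[n] · ω_6^(nk)
where ω_6 = e^(-2πi/6)

Computing each X[k]:
X[0] = 3
X[1] = -3.0000+3.4641i
X[2] = -6.0000-1.7321i
X[3] = -3
X[4] = -6.0000+1.7321i
X[5] = -3.0000-3.4641i

X = [3, -3.0000+3.4641i, -6.0000-1.7321i, -3, -6.0000+1.7321i, -3.0000-3.4641i]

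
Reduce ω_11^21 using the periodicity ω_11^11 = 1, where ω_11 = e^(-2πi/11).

Since ω_11^11 = 1, powers reduce modulo 11.
21 mod 11 = 10
So ω_11^21 = ω_11^10 = e^(-2πi·10/11)

ω_11^21 = ω_11^10 = 0.8413+0.5406i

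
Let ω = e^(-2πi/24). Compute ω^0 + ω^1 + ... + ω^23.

Sum of all nth roots of unity equals 0 for n > 1 (geometric series with r ≠ 1).

0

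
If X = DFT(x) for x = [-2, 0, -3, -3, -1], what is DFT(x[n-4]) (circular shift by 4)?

Time shift by 4: X_shifted[k] = ω_5^(4k) · X[k]
Shifted x = [0, -3, -3, -1, -2]

DFT(x[n-4]) = [-9, 1.6910+2.1266i, 2.8090-1.3143i, 2.8090+1.3143i, 1.6910-2.1266i]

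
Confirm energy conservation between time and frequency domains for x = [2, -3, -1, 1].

Time domain:
Σ|x[n]|² = |2|² + |-3|² + |-1|² + |1|² = 15.0000

Frequency domain:
(1/4)Σ|X[k]|² = (1/4)(|-1|² + |3+4i|² + |3|² + |3-4i|²) = (1/4)·60.0000 = 15.0000

Both sides agree, confirming Parseval's theorem.

Σ|x[n]|² = (1/N)Σ|X[k]|² = 15.0000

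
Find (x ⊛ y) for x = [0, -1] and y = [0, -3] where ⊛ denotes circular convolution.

(x ⊛ y)[n] = Σ(m=0 to 1) x[m] · y[(n-m) mod 2]

Computing each output sample:
(x ⊛ y)[0] = 3
(x ⊛ y)[1] = 0

x ⊛ y = [3, 0]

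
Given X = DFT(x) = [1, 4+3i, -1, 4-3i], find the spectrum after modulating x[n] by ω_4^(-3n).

Modulation property: DFT(ω_4^(-3n)·x[n]) = X[(k-3) mod 4], so circularly shift X by 3 positions.

X[k-3] = [4+3i, -1, 4-3i, 1]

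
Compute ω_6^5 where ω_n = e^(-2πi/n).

ω_6^5 = e^(-2πi·5/6)
= cos(-2π·5/6) + i·sin(-2π·5/6)
= cos(-10π/6) + i·sin(-10π/6)

ω_6^5 = cos(-10π/6) + i·sin(-10π/6) = 0.5000+0.8660i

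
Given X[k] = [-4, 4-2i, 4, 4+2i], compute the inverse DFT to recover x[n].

x[n] = (1/4) Σ(k=0 to 3) X[k] · e^(2πikn/4)

Computing each x[n]:
x[0] = 2
x[1] = -1
x[2] = -2
x[3] = -3

x = [2, -1, -2, -3]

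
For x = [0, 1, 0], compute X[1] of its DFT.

X[1] = Σ(n=0 to 2) x[n] · ω_3^(1n) where ω_3 = e^(-2πi/3)
= (0)·ω_3^0 + (1)·ω_3^1 + (0)·ω_3^2

X[1] = -0.5000-0.8660i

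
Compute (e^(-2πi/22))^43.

Since ω_22^22 = 1, powers reduce modulo 22.
43 mod 22 = 21
So ω_22^43 = ω_22^21 = e^(-2πi·21/22)

ω_22^43 = ω_22^21 = 0.9595+0.2817i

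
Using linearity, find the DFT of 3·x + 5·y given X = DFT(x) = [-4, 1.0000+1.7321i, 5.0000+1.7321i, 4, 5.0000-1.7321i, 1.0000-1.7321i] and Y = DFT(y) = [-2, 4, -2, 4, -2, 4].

By linearity: DFT(3x + 5y) = 3·DFT(x) + 5·DFT(y)
= 3·[-4, 1.0000+1.7321i, 5.0000+1.7321i, 4, 5.0000-1.7321i, 1.0000-1.7321i] + 5·[-2, 4, -2, 4, -2, 4]

Computing element-wise:
Z[0] = 3·(-4) + 5·(-2) = -22
Z[1] = 3·(1.0000+1.7321i) + 5·(4) = 23.0000+5.1963i
Z[2] = 3·(5.0000+1.7321i) + 5·(-2) = 5.0000+5.1963i
Z[3] = 3·(4) + 5·(4) = 32
Z[4] = 3·(5.0000-1.7321i) + 5·(-2) = 5.0000-5.1963i
Z[5] = 3·(1.0000-1.7321i) + 5·(4) = 23.0000-5.1963i

DFT(3x + 5y) = 3·X + 5·Y = [-22, 23.0000+5.1963i, 5.0000+5.1963i, 32, 5.0000-5.1963i, 23.0000-5.1963i]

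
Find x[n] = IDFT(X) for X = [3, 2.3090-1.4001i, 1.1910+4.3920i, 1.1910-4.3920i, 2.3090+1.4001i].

x[n] = (1/5) Σ(k=0 to 4) X[k] · e^(2πikn/5)

Computing each x[n]:
x[0] = 2
x[1] = 0
x[2] = 2
x[3] = -2
x[4] = 1

x = [2, 0, 2, -2, 1]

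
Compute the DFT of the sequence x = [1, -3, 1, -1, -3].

X[k] = Σ(n=0 to 4) x[n] · ω_5^(nk)
where ω_5 = e^(-2πi/5)

Computing each X[k]:
X[0] = -5
X[1] = -0.8541-1.1756i
X[2] = 5.8541+1.9021i
X[3] = 5.8541-1.9021i
X[4] = -0.8541+1.1756i

X = [-5, -0.8541-1.1756i, 5.8541+1.9021i, 5.8541-1.9021i, -0.8541+1.1756i]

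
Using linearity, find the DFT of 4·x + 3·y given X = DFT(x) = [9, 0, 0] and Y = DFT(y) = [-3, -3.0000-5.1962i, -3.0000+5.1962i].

By linearity: DFT(4x + 3y) = 4·DFT(x) + 3·DFT(y)
= 4·[9, 0, 0] + 3·[-3, -3.0000-5.1962i, -3.0000+5.1962i]

Computing element-wise:
Z[0] = 4·(9) + 3·(-3) = 27
Z[1] = 4·(0) + 3·(-3.0000-5.1962i) = -9.0000-15.5886i
Z[2] = 4·(0) + 3·(-3.0000+5.1962i) = -9.0000+15.5886i

DFT(4x + 3y) = 4·X + 3·Y = [27, -9.0000-15.5886i, -9.0000+15.5886i]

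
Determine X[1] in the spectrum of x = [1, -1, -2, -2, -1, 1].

X[1] = Σ(n=0 to 5) x[n] · ω_6^(1n) where ω_6 = e^(-2πi/6)
= (1)·ω_6^0 + (-1)·ω_6^1 + (-2)·ω_6^2 + (-2)·ω_6^3 + (-1)·ω_6^4 + (1)·ω_6^5

X[1] = 4.5000+2.5981i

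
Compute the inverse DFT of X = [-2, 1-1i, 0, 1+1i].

x[n] = (1/4) Σ(k=0 to 3) X[k] · e^(2πikn/4)

Computing each x[n]:
x[0] = 0
x[1] = 0
x[2] = -1
x[3] = -1

x = [0, 0, -1, -1]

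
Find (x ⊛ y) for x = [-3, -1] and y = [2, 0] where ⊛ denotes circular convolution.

(x ⊛ y)[n] = Σ(m=0 to 1) x[m] · y[(n-m) mod 2]

Computing each output sample:
(x ⊛ y)[0] = -6
(x ⊛ y)[1] = -2

x ⊛ y = [-6, -2]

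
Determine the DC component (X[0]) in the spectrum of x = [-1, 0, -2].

X[0] = Σ(n=0 to 2) x[n] · ω_3^0 = Σ x[n]
= (-1) + (0) + (-2)

X[0] = -3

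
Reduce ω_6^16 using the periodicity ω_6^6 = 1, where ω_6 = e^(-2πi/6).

Since ω_6^6 = 1, powers reduce modulo 6.
16 mod 6 = 4
So ω_6^16 = ω_6^4 = e^(-2πi·4/6)

ω_6^16 = ω_6^4 = -0.5000+0.8660i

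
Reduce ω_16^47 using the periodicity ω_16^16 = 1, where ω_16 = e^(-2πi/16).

Since ω_16^16 = 1, powers reduce modulo 16.
47 mod 16 = 15
So ω_16^47 = ω_16^15 = e^(-2πi·15/16)

ω_16^47 = ω_16^15 = 0.9239+0.3827i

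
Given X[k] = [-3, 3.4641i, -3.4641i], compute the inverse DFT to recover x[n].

x[n] = (1/3) Σ(k=0 to 2) X[k] · e^(2πikn/3)

Computing each x[n]:
x[0] = -1
x[1] = -3
x[2] = 1

x = [-1, -3, 1]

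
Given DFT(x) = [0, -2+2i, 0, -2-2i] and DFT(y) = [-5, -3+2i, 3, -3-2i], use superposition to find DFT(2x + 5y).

By linearity: DFT(2x + 5y) = 2·DFT(x) + 5·DFT(y)
= 2·[0, -2+2i, 0, -2-2i] + 5·[-5, -3+2i, 3, -3-2i]

Computing element-wise:
Z[0] = 2·(0) + 5·(-5) = -25
Z[1] = 2·(-2+2i) + 5·(-3+2i) = -19+14i
Z[2] = 2·(0) + 5·(3) = 15
Z[3] = 2·(-2-2i) + 5·(-3-2i) = -19-14i

DFT(2x + 5y) = 2·X + 5·Y = [-25, -19+14i, 15, -19-14i]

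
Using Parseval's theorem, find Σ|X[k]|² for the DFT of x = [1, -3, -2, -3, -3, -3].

Parseval: Σ|x[n]|² = (1/N)Σ|X[k]|², so Σ|X[k]|² = N·Σ|x[n]|² = 6·41.0000

Σ|X[k]|² = N·Σ|x[n]|² = 6·41.0000 = 246.0000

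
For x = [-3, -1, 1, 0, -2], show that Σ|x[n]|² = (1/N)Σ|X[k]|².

Time domain:
Σ|x[n]|² = |-3|² + |-1|² + |1|² + |0|² + |-2|² = 15.0000

Frequency domain:
(1/5)Σ|X[k]|² = (1/5)(|-5|² + |-4.7361-1.5388i|² + |-0.2639+0.3633i|² + |-0.2639-0.3633i|² + |-4.7361+1.5388i|²) = (1/5)·75.0000 = 15.0000

Both sides agree, confirming Parseval's theorem.

Σ|x[n]|² = (1/N)Σ|X[k]|² = 15.0000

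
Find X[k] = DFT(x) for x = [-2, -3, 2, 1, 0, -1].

X[k] = Σ(n=0 to 5) x[n] · ω_6^(nk)
where ω_6 = e^(-2πi/6)

Computing each X[k]:
X[0] = -3
X[1] = -6
X[2] = 3.4641i
X[3] = 3
X[4] = -3.4641i
X[5] = -6

X = [-3, -6, 3.4641i, 3, -3.4641i, -6]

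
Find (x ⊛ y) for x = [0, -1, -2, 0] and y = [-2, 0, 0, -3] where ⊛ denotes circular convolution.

(x ⊛ y)[n] = Σ(m=0 to 3) x[m] · y[(n-m) mod 4]

Computing each output sample:
(x ⊛ y)[0] = 3
(x ⊛ y)[1] = 8
(x ⊛ y)[2] = 4
(x ⊛ y)[3] = 0

x ⊛ y = [3, 8, 4, 0]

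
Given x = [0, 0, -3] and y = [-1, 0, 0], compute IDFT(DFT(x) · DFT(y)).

(x ⊛ y)[n] = Σ(m=0 to 2) x[m] · y[(n-m) mod 3]

Computing each output sample:
(x ⊛ y)[0] = 0
(x ⊛ y)[1] = 0
(x ⊛ y)[2] = 3

x ⊛ y = [0, 0, 3]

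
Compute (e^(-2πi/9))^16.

Since ω_9^9 = 1, powers reduce modulo 9.
16 mod 9 = 7
So ω_9^16 = ω_9^7 = e^(-2πi·7/9)

ω_9^16 = ω_9^7 = 0.1736+0.9848i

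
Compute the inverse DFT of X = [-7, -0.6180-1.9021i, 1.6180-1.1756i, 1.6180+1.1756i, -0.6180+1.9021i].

x[n] = (1/5) Σ(k=0 to 4) X[k] · e^(2πikn/5)

Computing each x[n]:
x[0] = -1
x[1] = -1
x[2] = -1
x[3] = -1
x[4] = -3

x = [-1, -1, -1, -1, -3]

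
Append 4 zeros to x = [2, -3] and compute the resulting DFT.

Original 2-point DFT: [-1, 5]
Zero-padded 6-point DFT provides frequency interpolation.

DFT_6([x, 0, ...]) = [-1, 0.5000+2.5981i, 3.5000+2.5981i, 5, 3.5000-2.5981i, 0.5000-2.5981i]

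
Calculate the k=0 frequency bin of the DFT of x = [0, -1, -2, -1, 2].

X[0] = Σ(n=0 to 4) x[n] · ω_5^0 = Σ x[n]
= (0) + (-1) + (-2) + (-1) + (2)

X[0] = -2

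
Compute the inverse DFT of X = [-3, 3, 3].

x[n] = (1/3) Σ(k=0 to 2) X[k] · e^(2πikn/3)

Computing each x[n]:
x[0] = 1
x[1] = -2
x[2] = -2

x = [1, -2, -2]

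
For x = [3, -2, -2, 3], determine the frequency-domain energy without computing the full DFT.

Parseval: Σ|x[n]|² = (1/N)Σ|X[k]|², so Σ|X[k]|² = N·Σ|x[n]|² = 4·26.0000

Σ|X[k]|² = N·Σ|x[n]|² = 4·26.0000 = 104.0000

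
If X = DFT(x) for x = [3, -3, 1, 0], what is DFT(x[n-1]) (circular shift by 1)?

Time shift by 1: X_shifted[k] = ω_4^(1k) · X[k]
Shifted x = [0, 3, -3, 1]

DFT(x[n-1]) = [1, 3-2i, -7, 3+2i]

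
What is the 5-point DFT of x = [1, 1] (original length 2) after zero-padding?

Original 2-point DFT: [2, 0]
Zero-padded 5-point DFT provides frequency interpolation.

DFT_5([x, 0, ...]) = [2, 1.3090-0.9511i, 0.1910-0.5878i, 0.1910+0.5878i, 1.3090+0.9511i]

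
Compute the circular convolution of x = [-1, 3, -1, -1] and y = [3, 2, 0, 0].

(x ⊛ y)[n] = Σ(m=0 to 3) x[m] · y[(n-m) mod 4]

Computing each output sample:
(x ⊛ y)[0] = -5
(x ⊛ y)[1] = 7
(x ⊛ y)[2] = 3
(x ⊛ y)[3] = -5

x ⊛ y = [-5, 7, 3, -5]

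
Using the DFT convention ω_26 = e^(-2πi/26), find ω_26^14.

ω_26^14 = e^(-2πi·14/26)
= cos(-2π·14/26) + i·sin(-2π·14/26)
= cos(-28π/26) + i·sin(-28π/26)

ω_26^14 = cos(-28π/26) + i·sin(-28π/26) = -0.9709+0.2393i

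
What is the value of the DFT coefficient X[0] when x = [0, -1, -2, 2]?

X[0] = Σ(n=0 to 3) x[n] · ω_4^0 = Σ x[n]
= (0) + (-1) + (-2) + (2)

X[0] = -1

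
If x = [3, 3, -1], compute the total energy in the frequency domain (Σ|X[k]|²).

Parseval: Σ|x[n]|² = (1/N)Σ|X[k]|², so Σ|X[k]|² = N·Σ|x[n]|² = 3·19.0000

Σ|X[k]|² = N·Σ|x[n]|² = 3·19.0000 = 57.0000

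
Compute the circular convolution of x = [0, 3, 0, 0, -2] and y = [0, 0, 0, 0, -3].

(x ⊛ y)[n] = Σ(m=0 to 4) x[m] · y[(n-m) mod 5]

Computing each output sample:
(x ⊛ y)[0] = -9
(x ⊛ y)[1] = 0
(x ⊛ y)[2] = 0
(x ⊛ y)[3] = 6
(x ⊛ y)[4] = 0

x ⊛ y = [-9, 0, 0, 6, 0]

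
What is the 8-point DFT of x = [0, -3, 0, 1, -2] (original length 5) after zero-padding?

Original 5-point DFT: [-4, -2.3541+1.5388i, 4.3541-0.3633i, 4.3541+0.3633i, -2.3541-1.5388i]
Zero-padded 8-point DFT provides frequency interpolation.

DFT_8([x, 0, ...]) = [-4, -0.8284+1.4142i, -2+4i, 4.8284+1.4142i, 0, 4.8284-1.4142i, -2-4i, -0.8284-1.4142i]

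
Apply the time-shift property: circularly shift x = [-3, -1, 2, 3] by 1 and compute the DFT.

Time shift by 1: X_shifted[k] = ω_4^(1k) · X[k]
Shifted x = [3, -3, -1, 2]

DFT(x[n-1]) = [1, 4+5i, 3, 4-5i]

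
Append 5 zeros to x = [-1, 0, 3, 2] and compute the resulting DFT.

Original 4-point DFT: [4, -4+2i, 0, -4-2i]
Zero-padded 9-point DFT provides frequency interpolation.

DFT_9([x, 0, ...]) = [4, -1.4791-4.6865i, -4.8191+0.7060i, -0.5000+2.5981i, 0.2981+0.1963i, 0.2981-0.1963i, -0.5000-2.5981i, -4.8191-0.7060i, -1.4791+4.6865i]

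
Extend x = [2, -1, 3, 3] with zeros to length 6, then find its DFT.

Original 4-point DFT: [7, -1+4i, 3, -1-4i]
Zero-padded 6-point DFT provides frequency interpolation.

DFT_6([x, 0, ...]) = [7, -3.0000-1.7321i, 4.0000+3.4641i, 3, 4.0000-3.4641i, -3.0000+1.7321i]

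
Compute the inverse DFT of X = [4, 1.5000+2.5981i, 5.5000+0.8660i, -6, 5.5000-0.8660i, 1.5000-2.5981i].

x[n] = (1/6) Σ(k=0 to 5) X[k] · e^(2πikn/6)

Computing each x[n]:
x[0] = 2
x[1] = 0
x[2] = -2
x[3] = 3
x[4] = -1
x[5] = 2

x = [2, 0, -2, 3, -1, 2]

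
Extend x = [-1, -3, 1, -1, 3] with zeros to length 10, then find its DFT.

Original 5-point DFT: [-1, -1.0000+4.5308i, -1.0000+5.4288i, -1.0000-5.4288i, -1.0000-4.5308i]
Zero-padded 10-point DFT provides frequency interpolation.

DFT_10([x, 0, ...]) = [-1, -5.2361, -1.0000+4.5308i, -0.7639, -1.0000+5.4288i, 7, -1.0000-5.4288i, -0.7639, -1.0000-4.5308i, -5.2361]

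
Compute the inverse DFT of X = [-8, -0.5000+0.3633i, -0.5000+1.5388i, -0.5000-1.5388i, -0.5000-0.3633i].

x[n] = (1/5) Σ(k=0 to 4) X[k] · e^(2πikn/5)

Computing each x[n]:
x[0] = -2
x[1] = -2
x[2] = -1
x[3] = -2
x[4] = -1

x = [-2, -2, -1, -2, -1]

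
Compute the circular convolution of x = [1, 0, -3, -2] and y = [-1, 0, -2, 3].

(x ⊛ y)[n] = Σ(m=0 to 3) x[m] · y[(n-m) mod 4]

Computing each output sample:
(x ⊛ y)[0] = 5
(x ⊛ y)[1] = -5
(x ⊛ y)[2] = -5
(x ⊛ y)[3] = 5

x ⊛ y = [5, -5, -5, 5]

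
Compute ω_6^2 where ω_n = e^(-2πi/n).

ω_6^2 = e^(-2πi·2/6)
= cos(-2π·2/6) + i·sin(-2π·2/6)
= cos(-4π/6) + i·sin(-4π/6)

ω_6^2 = cos(-4π/6) + i·sin(-4π/6) = -0.5000-0.8660i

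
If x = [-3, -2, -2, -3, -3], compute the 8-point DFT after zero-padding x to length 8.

Original 5-point DFT: [-13, -0.5000-1.5388i, -0.5000+0.3633i, -0.5000-0.3633i, -0.5000+1.5388i]
Zero-padded 8-point DFT provides frequency interpolation.

DFT_8([x, 0, ...]) = [-13, 0.7071+5.5355i, -4-1i, -0.7071+1.5355i, -3, -0.7071-1.5355i, -4+1i, 0.7071-5.5355i]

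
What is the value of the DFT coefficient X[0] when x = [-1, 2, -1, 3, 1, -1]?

X[0] = Σ(n=0 to 5) x[n] · ω_6^0 = Σ x[n]
= (-1) + (2) + (-1) + (3) + (1) + (-1)

X[0] = 3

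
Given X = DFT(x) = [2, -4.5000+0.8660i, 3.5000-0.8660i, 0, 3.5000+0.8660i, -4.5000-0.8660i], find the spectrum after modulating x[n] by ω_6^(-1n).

Modulation property: DFT(ω_6^(-1n)·x[n]) = X[(k-1) mod 6], so circularly shift X by 1 positions.

X[k-1] = [-4.5000-0.8660i, 2, -4.5000+0.8660i, 3.5000-0.8660i, 0, 3.5000+0.8660i]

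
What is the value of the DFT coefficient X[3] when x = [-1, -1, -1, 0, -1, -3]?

X[3] = Σ(n=0 to 5) x[n] · ω_6^(3n) where ω_6 = e^(-2πi/6)
= (-1)·ω_6^0 + (-1)·ω_6^3 + (-1)·ω_6^6 + (0)·ω_6^9 + (-1)·ω_6^12 + (-3)·ω_6^15

X[3] = 1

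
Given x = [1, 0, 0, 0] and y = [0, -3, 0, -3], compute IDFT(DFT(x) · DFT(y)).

(x ⊛ y)[n] = Σ(m=0 to 3) x[m] · y[(n-m) mod 4]

Computing each output sample:
(x ⊛ y)[0] = 0
(x ⊛ y)[1] = -3
(x ⊛ y)[2] = 0
(x ⊛ y)[3] = -3

x ⊛ y = [0, -3, 0, -3]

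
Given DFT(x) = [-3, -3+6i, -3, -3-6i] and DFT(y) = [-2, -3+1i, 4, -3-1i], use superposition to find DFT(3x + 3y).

By linearity: DFT(3x + 3y) = 3·DFT(x) + 3·DFT(y)
= 3·[-3, -3+6i, -3, -3-6i] + 3·[-2, -3+1i, 4, -3-1i]

Computing element-wise:
Z[0] = 3·(-3) + 3·(-2) = -15
Z[1] = 3·(-3+6i) + 3·(-3+1i) = -18+21i
Z[2] = 3·(-3) + 3·(4) = 3
Z[3] = 3·(-3-6i) + 3·(-3-1i) = -18-21i

DFT(3x + 3y) = 3·X + 3·Y = [-15, -18+21i, 3, -18-21i]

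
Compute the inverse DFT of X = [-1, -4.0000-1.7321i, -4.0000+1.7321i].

x[n] = (1/3) Σ(k=0 to 2) X[k] · e^(2πikn/3)

Computing each x[n]:
x[0] = -3
x[1] = 2
x[2] = 0

x = [-3, 2, 0]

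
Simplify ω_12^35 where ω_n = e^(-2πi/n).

Since ω_12^12 = 1, powers reduce modulo 12.
35 mod 12 = 11
So ω_12^35 = ω_12^11 = e^(-2πi·11/12)

ω_12^35 = ω_12^11 = 0.8660+0.5000i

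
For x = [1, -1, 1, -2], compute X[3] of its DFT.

X[3] = Σ(n=0 to 3) x[n] · ω_4^(3n) where ω_4 = e^(-2πi/4)
= (1)·ω_4^0 + (-1)·ω_4^3 + (1)·ω_4^6 + (-2)·ω_4^9

X[3] = 1i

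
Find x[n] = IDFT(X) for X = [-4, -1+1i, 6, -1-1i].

x[n] = (1/4) Σ(k=0 to 3) X[k] · e^(2πikn/4)

Computing each x[n]:
x[0] = 0
x[1] = -3
x[2] = 1
x[3] = -2

x = [0, -3, 1, -2]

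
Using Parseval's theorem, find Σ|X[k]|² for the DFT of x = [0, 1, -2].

Parseval: Σ|x[n]|² = (1/N)Σ|X[k]|², so Σ|X[k]|² = N·Σ|x[n]|² = 3·5.0000

Σ|X[k]|² = N·Σ|x[n]|² = 3·5.0000 = 15.0000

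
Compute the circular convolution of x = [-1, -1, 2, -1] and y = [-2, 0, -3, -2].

(x ⊛ y)[n] = Σ(m=0 to 3) x[m] · y[(n-m) mod 4]

Computing each output sample:
(x ⊛ y)[0] = -2
(x ⊛ y)[1] = 1
(x ⊛ y)[2] = 1
(x ⊛ y)[3] = 7

x ⊛ y = [-2, 1, 1, 7]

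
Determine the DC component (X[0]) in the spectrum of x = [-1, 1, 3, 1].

X[0] = Σ(n=0 to 3) x[n] · ω_4^0 = Σ x[n]
= (-1) + (1) + (3) + (1)

X[0] = 4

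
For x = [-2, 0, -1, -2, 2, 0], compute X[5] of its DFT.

X[5] = Σ(n=0 to 5) x[n] · ω_6^(5n) where ω_6 = e^(-2πi/6)
= (-2)·ω_6^0 + (0)·ω_6^5 + (-1)·ω_6^10 + (-2)·ω_6^15 + (2)·ω_6^20 + (0)·ω_6^25

X[5] = -0.5000-2.5981i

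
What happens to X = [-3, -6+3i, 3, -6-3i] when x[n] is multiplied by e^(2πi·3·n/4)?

Modulation property: DFT(ω_4^(-3n)·x[n]) = X[(k-3) mod 4], so circularly shift X by 3 positions.

X[k-3] = [-6+3i, 3, -6-3i, -3]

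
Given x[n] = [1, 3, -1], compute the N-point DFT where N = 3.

X[k] = Σ(n=0 to 2) x[n] · ω_3^(nk)
where ω_3 = e^(-2πi/3)

Computing each X[k]:
X[0] = 3
X[1] = -3.4641i
X[2] = 3.4641i

X = [3, -3.4641i, 3.4641i]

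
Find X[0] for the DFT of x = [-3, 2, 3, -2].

X[0] = Σ(n=0 to 3) x[n] · ω_4^0 = Σ x[n]
= (-3) + (2) + (3) + (-2)

X[0] = 0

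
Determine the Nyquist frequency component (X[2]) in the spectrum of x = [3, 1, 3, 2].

X[2] = Σ(n=0 to 3) x[n] · ω_4^(2n) where ω_4 = e^(-2πi/4)
= (3)·ω_4^0 + (1)·ω_4^2 + (3)·ω_4^4 + (2)·ω_4^6

X[2] = 3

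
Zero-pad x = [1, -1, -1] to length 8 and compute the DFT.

Original 3-point DFT: [-1, 2, 2]
Zero-padded 8-point DFT provides frequency interpolation.

DFT_8([x, 0, ...]) = [-1, 0.2929+1.7071i, 2+1i, 1.7071-0.2929i, 1, 1.7071+0.2929i, 2-1i, 0.2929-1.7071i]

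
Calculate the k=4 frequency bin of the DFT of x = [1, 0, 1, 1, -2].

X[4] = Σ(n=0 to 4) x[n] · ω_5^(4n) where ω_5 = e^(-2πi/5)
= (1)·ω_5^0 + (0)·ω_5^4 + (1)·ω_5^8 + (1)·ω_5^12 + (-2)·ω_5^16

X[4] = -1.2361+1.9021i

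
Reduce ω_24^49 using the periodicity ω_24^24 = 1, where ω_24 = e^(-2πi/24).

Since ω_24^24 = 1, powers reduce modulo 24.
49 mod 24 = 1
So ω_24^49 = ω_24^1 = e^(-2πi·1/24)

ω_24^49 = ω_24^1 = 0.9659-0.2588i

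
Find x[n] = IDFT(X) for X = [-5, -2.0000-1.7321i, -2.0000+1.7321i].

x[n] = (1/3) Σ(k=0 to 2) X[k] · e^(2πikn/3)

Computing each x[n]:
x[0] = -3
x[1] = 0
x[2] = -2

x = [-3, 0, -2]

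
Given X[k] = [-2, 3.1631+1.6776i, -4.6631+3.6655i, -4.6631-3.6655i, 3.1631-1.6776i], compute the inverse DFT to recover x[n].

x[n] = (1/5) Σ(k=0 to 4) X[k] · e^(2πikn/5)

Computing each x[n]:
x[0] = -1
x[1] = 0
x[2] = -1
x[3] = -3
x[4] = 3

x = [-1, 0, -1, -3, 3]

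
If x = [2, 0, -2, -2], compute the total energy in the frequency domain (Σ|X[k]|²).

Parseval: Σ|x[n]|² = (1/N)Σ|X[k]|², so Σ|X[k]|² = N·Σ|x[n]|² = 4·12.0000

Σ|X[k]|² = N·Σ|x[n]|² = 4·12.0000 = 48.0000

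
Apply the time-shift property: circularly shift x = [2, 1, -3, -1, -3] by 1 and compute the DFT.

Time shift by 1: X_shifted[k] = ω_5^(1k) · X[k]
Shifted x = [-3, 2, 1, -3, -1]

DFT(x[n-1]) = [-4, -1.0729-5.2043i, -4.4271+2.0409i, -4.4271-2.0409i, -1.0729+5.2043i]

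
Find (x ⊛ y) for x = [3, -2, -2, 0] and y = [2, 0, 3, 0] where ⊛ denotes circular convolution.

(x ⊛ y)[n] = Σ(m=0 to 3) x[m] · y[(n-m) mod 4]

Computing each output sample:
(x ⊛ y)[0] = 0
(x ⊛ y)[1] = -4
(x ⊛ y)[2] = 5
(x ⊛ y)[3] = -6

x ⊛ y = [0, -4, 5, -6]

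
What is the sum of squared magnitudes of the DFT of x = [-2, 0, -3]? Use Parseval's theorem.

Parseval: Σ|x[n]|² = (1/N)Σ|X[k]|², so Σ|X[k]|² = N·Σ|x[n]|² = 3·13.0000

Σ|X[k]|² = N·Σ|x[n]|² = 3·13.0000 = 39.0000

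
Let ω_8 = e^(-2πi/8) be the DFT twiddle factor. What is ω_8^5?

ω_8^5 = e^(-2πi·5/8)
= cos(-2π·5/8) + i·sin(-2π·5/8)
= cos(-10π/8) + i·sin(-10π/8)

ω_8^5 = cos(-10π/8) + i·sin(-10π/8) = -0.7071+0.7071i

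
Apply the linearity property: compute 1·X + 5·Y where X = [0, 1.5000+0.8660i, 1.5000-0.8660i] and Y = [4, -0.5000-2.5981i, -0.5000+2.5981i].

By linearity: DFT(1x + 5y) = 1·DFT(x) + 5·DFT(y)
= 1·[0, 1.5000+0.8660i, 1.5000-0.8660i] + 5·[4, -0.5000-2.5981i, -0.5000+2.5981i]

Computing element-wise:
Z[0] = 1·(0) + 5·(4) = 20
Z[1] = 1·(1.5000+0.8660i) + 5·(-0.5000-2.5981i) = -1.0000-12.1245i
Z[2] = 1·(1.5000-0.8660i) + 5·(-0.5000+2.5981i) = -1.0000+12.1245i

DFT(1x + 5y) = 1·X + 5·Y = [20, -1.0000-12.1245i, -1.0000+12.1245i]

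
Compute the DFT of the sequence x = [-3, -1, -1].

X[k] = Σ(n=0 to 2) x[n] · ω_3^(nk)
where ω_3 = e^(-2πi/3)

Computing each X[k]:
X[0] = -5
X[1] = -2
X[2] = -2

X = [-5, -2, -2]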